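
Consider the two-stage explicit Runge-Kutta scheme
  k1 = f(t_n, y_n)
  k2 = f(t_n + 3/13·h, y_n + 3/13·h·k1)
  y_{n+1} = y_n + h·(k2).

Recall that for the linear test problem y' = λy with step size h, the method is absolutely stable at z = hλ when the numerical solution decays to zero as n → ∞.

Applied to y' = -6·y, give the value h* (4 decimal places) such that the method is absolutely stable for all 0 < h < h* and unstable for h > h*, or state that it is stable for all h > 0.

(-4.3333,0); λ=-6 ⇒ h* = (13/3)/6 = 0.7222.

On y'=λy, z=hλ:
  k1=λy_n ⇒ h·k1=z·y_n;  k2=λ(1+3/13z)y_n ⇒ h·k2=z(1+3/13z)y_n
  y_{n+1}/y_n = 1 + z(1+3/13z) = 1 + z + 3/13z²
  ⇒ R(z) = 1 + z + 3/13z².

Need |R(x)|<1, x<0.
x=-1.47: |R|=0.0287
R=1: x+3/13x²=0 ⇒ x=−13/3=-4.3333; min R=1−1/(4·3/13)=-0.0833>−1
Confirm numerically:
  x=-4.212: |R|=0.88206 <1
  x=-3.606: |R|=0.39475 <1
  x=-2.796: |R|=0.00807 <1
  x=-2.143: |R|=0.08320 <1
  x=-4.874: |R|=1.60813 >1
  x=-4.736: |R|=1.44008 >1
  x=-4.644: |R|=1.33294 >1
Interval (-4.3333, 0).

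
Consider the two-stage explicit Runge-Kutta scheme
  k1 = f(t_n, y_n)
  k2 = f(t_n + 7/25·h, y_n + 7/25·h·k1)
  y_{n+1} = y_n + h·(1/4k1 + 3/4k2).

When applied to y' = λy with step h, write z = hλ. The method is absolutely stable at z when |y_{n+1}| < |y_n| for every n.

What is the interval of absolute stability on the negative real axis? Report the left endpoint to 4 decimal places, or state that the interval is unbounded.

z∈(-4.7619,0).

Test eqn y'=λy, z=hλ:
  k1=λy_n ⇒ h·k1=z·y_n;  k2=λ(1+7/25z)y_n ⇒ h·k2=z(1+7/25z)y_n
  y_{n+1}/y_n = 1 + 1/4z + 3/4z(1+7/25z) = 1 + z + 21/100z²
  so R(z) = 1 + z + 21/100z².

Find x<0 with |R(x)|<1.
x=-1.08: |R|=0.1649
R=1: x+21/100x²=0 ⇒ x=−100/21=-4.7619; min R=1−1/(4·21/100)=-0.1905>−1
Confirm numerically:
  x=-4.493: |R|=0.74628 <1
  x=-3.546: |R|=0.09456 <1
  x=-3.113: |R|=0.07794 <1
  x=-5.034: |R|=1.28764 >1
  x=-5.022: |R|=1.27430 >1
Interval (-4.7619, 0).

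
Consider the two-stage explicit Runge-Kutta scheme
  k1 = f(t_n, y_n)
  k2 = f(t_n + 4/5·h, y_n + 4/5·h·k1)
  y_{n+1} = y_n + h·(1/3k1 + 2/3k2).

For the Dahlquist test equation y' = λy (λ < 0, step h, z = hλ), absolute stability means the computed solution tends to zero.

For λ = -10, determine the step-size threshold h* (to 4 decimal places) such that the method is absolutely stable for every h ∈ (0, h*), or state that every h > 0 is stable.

(-1.8750,0); λ=-10 ⇒ h* = (15/8)/10 = 0.1875.

Test eqn y'=λy, z=hλ:
  k1=λy_n ⇒ h·k1=z·y_n;  k2=λ(1+4/5z)y_n ⇒ h·k2=z(1+4/5z)y_n
  y_{n+1}/y_n = 1 + 1/3z + 2/3z(1+4/5z) = 1 + z + 8/15z²
  so R(z) = 1 + z + 8/15z².

Boundary: |R(x)|=1, x<0.
x=-1.54: |R|=0.7249
R=1: x+8/15x²=0 ⇒ x=−15/8=-1.8750; min R=1−1/(4·8/15)=0.5312>−1
Confirm numerically:
  x=-1.674: |R|=0.82055 <1
  x=-1.571: |R|=0.74529 <1
  x=-0.950: |R|=0.53133 <1
  x=-2.421: |R|=1.70500 >1
  x=-2.368: |R|=1.62263 >1
  x=-2.248: |R|=1.44720 >1
Interval (-1.8750, 0).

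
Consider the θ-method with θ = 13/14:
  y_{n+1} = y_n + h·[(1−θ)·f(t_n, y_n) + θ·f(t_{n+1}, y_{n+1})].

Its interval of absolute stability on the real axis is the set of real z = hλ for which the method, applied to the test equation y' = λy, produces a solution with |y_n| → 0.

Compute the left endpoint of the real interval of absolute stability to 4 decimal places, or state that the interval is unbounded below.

(−∞, 0) — no finite endpoint.

Set f=λy, z=hλ:
  y_{n+1} = y_n + z·[1/14·y_n + 13/14·y_{n+1}] ⇒ (1 − 13/14z)y_{n+1} = (1 + 1/14z)y_n
  R(z) = (1 + 1/14z)/(1 − 13/14z).

Solve |R(x)|<1 on ℝ⁻.
x=-1.34: |R|=0.4029
x=-2: |R|=0.3000
x=-10: |R|=0.0278
x=-100: |R|=0.0654
θ=13/14≥1/2 ⇒ |1+1/14x|<|1−13/14x| ∀x<0 ⇒ stable on all of ℝ⁻.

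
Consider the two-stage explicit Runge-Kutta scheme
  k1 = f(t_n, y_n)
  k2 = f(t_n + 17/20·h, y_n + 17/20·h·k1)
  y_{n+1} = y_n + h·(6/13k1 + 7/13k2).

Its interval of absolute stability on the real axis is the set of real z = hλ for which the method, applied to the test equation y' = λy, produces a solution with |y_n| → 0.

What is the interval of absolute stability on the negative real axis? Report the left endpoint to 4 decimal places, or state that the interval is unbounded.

With y'=λy (z=hλ):
  k1=λy_n ⇒ h·k1=z·y_n;  k2=λ(1+17/20z)y_n ⇒ h·k2=z(1+17/20z)y_n
  y_{n+1}/y_n = 1 + 6/13z + 7/13z(1+17/20z) = 1 + z + 119/260z²
  Hence R(z) = 1 + z + 119/260z².

Boundary: |R(x)|=1, x<0.
x=-1.27: |R|=0.4682
R=1: x+119/260x²=0 ⇒ x=−260/119=-2.1849; min R=1−1/(4·119/260)=0.4538>−1
Confirm numerically:
  x=-1.695: |R|=0.61996 <1
  x=-1.415: |R|=0.50140 <1
  x=-0.991: |R|=0.45849 <1
  x=-2.268: |R|=1.08629 >1
  x=-2.208: |R|=1.02337 >1
Interval (-2.1849, 0).

z∈(-2.1849,0).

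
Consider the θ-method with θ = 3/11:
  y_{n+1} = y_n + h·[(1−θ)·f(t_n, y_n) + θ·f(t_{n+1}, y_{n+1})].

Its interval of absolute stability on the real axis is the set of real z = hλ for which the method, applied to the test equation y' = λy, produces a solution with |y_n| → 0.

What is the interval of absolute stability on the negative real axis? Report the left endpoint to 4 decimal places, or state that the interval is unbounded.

Test eqn y'=λy, z=hλ:
  y_{n+1} = y_n + z·[8/11·y_n + 3/11·y_{n+1}] ⇒ (1 − 3/11z)y_{n+1} = (1 + 8/11z)y_n
  so R(z) = (1 + 8/11z)/(1 − 3/11z).

Find x<0 with |R(x)|<1.
x=-0.91: |R|=0.2709
R=−1: 1+8/11x = −1+3/11x ⇒ -5/11x=2 ⇒ x=2/(-5/11)=-4.4000
Confirm numerically:
  x=-4.218: |R|=0.96153 <1
  x=-2.965: |R|=0.63936 <1
  x=-2.871: |R|=0.61021 <1
  x=-2.853: |R|=0.60453 <1
  x=-4.867: |R|=1.09121 >1
  x=-4.420: |R|=1.00412 >1
Stable set (-4.4000, 0).

(-4.4000, 0).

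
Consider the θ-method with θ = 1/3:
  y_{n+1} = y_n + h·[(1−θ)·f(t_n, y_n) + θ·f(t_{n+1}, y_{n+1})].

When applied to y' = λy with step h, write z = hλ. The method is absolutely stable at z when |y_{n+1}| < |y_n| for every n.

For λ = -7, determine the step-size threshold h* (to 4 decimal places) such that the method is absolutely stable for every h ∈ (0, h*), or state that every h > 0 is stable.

On y'=λy, z=hλ:
  y_{n+1} = y_n + z·[2/3·y_n + 1/3·y_{n+1}] ⇒ (1 − 1/3z)y_{n+1} = (1 + 2/3z)y_n
  Hence R(z) = (1 + 2/3z)/(1 − 1/3z).

Find x<0 with |R(x)|<1.
x=-1.74: |R|=0.1013
R=−1: 1+2/3x = −1+1/3x ⇒ -1/3x=2 ⇒ x=2/(-1/3)=-6.0000
Confirm numerically:
  x=-4.698: |R|=0.83087 <1
  x=-2.975: |R|=0.49372 <1
  x=-2.587: |R|=0.38912 <1
  x=-6.454: |R|=1.04802 >1
  x=-6.105: |R|=1.01153 >1
Interval (-6.0000, 0).

(-6.0000,0); λ=-7 ⇒ h* = (6)/7 = 0.8571.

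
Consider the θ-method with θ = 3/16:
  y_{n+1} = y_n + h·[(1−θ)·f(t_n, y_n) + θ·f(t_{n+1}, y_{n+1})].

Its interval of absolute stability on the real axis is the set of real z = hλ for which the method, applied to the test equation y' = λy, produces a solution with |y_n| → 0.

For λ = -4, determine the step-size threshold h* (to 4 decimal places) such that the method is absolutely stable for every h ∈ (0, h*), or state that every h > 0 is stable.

(-3.2000,0); λ=-4 ⇒ h* = (16/5)/4 = 0.8000.

Test eqn y'=λy, z=hλ:
  y_{n+1} = y_n + z·[13/16·y_n + 3/16·y_{n+1}] ⇒ (1 − 3/16z)y_{n+1} = (1 + 13/16z)y_n
  R(z) = (1 + 13/16z)/(1 − 3/16z).

Solve |R(x)|<1 on ℝ⁻.
x=-0.77: |R|=0.3271
R=−1: 1+13/16x = −1+3/16x ⇒ -5/8x=2 ⇒ x=2/(-5/8)=-3.2000
Confirm numerically:
  x=-2.951: |R|=0.89981 <1
  x=-2.918: |R|=0.88608 <1
  x=-2.781: |R|=0.82788 <1
  x=-2.741: |R|=0.81051 <1
  x=-3.519: |R|=1.12012 >1
  x=-3.300: |R|=1.03861 >1
Stable set (-3.2000, 0).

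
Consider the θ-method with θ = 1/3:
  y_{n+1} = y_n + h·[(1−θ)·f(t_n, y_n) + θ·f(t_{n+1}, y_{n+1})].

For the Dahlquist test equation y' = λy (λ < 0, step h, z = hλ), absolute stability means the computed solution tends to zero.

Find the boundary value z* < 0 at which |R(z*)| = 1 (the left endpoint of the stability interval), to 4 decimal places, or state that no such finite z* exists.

z* = -6.0000.

Set f=λy, z=hλ:
  y_{n+1} = y_n + z·[2/3·y_n + 1/3·y_{n+1}] ⇒ (1 − 1/3z)y_{n+1} = (1 + 2/3z)y_n
  so R(z) = (1 + 2/3z)/(1 − 1/3z).

Boundary: |R(x)|=1, x<0.
x=-1.63: |R|=0.0562
R=−1: 1+2/3x = −1+1/3x ⇒ -1/3x=2 ⇒ x=2/(-1/3)=-6.0000
Confirm numerically:
  x=-5.150: |R|=0.89571 <1
  x=-3.932: |R|=0.70167 <1
  x=-2.435: |R|=0.34407 <1
  x=-6.474: |R|=1.05003 >1
  x=-6.180: |R|=1.01961 >1
So |R|<1 on (-6.0000, 0).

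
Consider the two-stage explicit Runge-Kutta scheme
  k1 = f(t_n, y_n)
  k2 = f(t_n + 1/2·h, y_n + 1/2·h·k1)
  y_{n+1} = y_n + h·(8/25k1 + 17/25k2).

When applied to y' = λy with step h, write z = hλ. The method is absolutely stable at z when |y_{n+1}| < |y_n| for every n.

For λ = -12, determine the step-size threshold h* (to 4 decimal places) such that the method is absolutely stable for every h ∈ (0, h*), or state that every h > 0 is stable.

Test eqn y'=λy, z=hλ:
  k1=λy_n ⇒ h·k1=z·y_n;  k2=λ(1+1/2z)y_n ⇒ h·k2=z(1+1/2z)y_n
  y_{n+1}/y_n = 1 + 8/25z + 17/25z(1+1/2z) = 1 + z + 17/50z²
  Hence R(z) = 1 + z + 17/50z².

Boundary: |R(x)|=1, x<0.
x=-0.43: |R|=0.6329
R=1: x+17/50x²=0 ⇒ x=−50/17=-2.9412; min R=1−1/(4·17/50)=0.2647>−1
Confirm numerically:
  x=-2.179: |R|=0.43533 <1
  x=-2.060: |R|=0.38282 <1
  x=-1.502: |R|=0.26504 <1
  x=-3.464: |R|=1.61576 >1
  x=-3.242: |R|=1.33159 >1
So |R|<1 on (-2.9412, 0).

(-2.9412,0); λ=-12 ⇒ h* = (50/17)/12 = 0.2451.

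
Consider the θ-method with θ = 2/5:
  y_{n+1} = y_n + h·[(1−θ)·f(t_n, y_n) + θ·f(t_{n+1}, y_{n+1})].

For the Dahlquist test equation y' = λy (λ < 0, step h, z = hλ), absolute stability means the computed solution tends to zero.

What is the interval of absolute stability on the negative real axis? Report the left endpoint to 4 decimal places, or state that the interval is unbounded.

On y'=λy, z=hλ:
  y_{n+1} = y_n + z·[3/5·y_n + 2/5·y_{n+1}] ⇒ (1 − 2/5z)y_{n+1} = (1 + 3/5z)y_n
  so R(z) = (1 + 3/5z)/(1 − 2/5z).

Find x<0 with |R(x)|<1.
x=-1.72: |R|=0.0190
R=−1: 1+3/5x = −1+2/5x ⇒ -1/5x=2 ⇒ x=2/(-1/5)=-10.0000
Confirm numerically:
  x=-7.218: |R|=0.85686 <1
  x=-6.619: |R|=0.81462 <1
  x=-4.683: |R|=0.62989 <1
  x=-10.472: |R|=1.01819 >1
  x=-10.463: |R|=1.01786 >1
  x=-10.151: |R|=1.00597 >1
Interval (-10.0000, 0).

z∈(-10.0000,0).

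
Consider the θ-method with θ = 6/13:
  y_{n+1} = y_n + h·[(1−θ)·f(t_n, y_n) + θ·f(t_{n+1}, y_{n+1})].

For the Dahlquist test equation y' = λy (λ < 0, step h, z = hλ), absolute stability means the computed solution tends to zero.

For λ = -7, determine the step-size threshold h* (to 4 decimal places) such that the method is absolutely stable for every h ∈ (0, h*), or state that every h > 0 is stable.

(-26.0000,0); λ=-7 ⇒ h* = (26)/7 = 3.7143.

On y'=λy, z=hλ:
  y_{n+1} = y_n + z·[7/13·y_n + 6/13·y_{n+1}] ⇒ (1 − 6/13z)y_{n+1} = (1 + 7/13z)y_n
  ⇒ R(z) = (1 + 7/13z)/(1 − 6/13z).

Boundary: |R(x)|=1, x<0.
x=-1.25: |R|=0.2073
R=−1: 1+7/13x = −1+6/13x ⇒ -1/13x=2 ⇒ x=2/(-1/13)=-26.0000
Confirm numerically:
  x=-23.214: |R|=0.98171 <1
  x=-18.138: |R|=0.93547 <1
  x=-14.689: |R|=0.88816 <1
  x=-26.290: |R|=1.00170 >1
  x=-26.226: |R|=1.00133 >1
Interval (-26.0000, 0).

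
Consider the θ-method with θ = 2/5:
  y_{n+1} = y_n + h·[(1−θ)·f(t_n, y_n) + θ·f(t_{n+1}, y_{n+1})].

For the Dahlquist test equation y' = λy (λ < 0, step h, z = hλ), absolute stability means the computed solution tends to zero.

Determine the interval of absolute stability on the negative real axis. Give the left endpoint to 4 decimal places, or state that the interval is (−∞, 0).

(-10.0000, 0).

With y'=λy (z=hλ):
  y_{n+1} = y_n + z·[3/5·y_n + 2/5·y_{n+1}] ⇒ (1 − 2/5z)y_{n+1} = (1 + 3/5z)y_n
  so R(z) = (1 + 3/5z)/(1 − 2/5z).

Solve |R(x)|<1 on ℝ⁻.
x=-0.61: |R|=0.5096
R=−1: 1+3/5x = −1+2/5x ⇒ -1/5x=2 ⇒ x=2/(-1/5)=-10.0000
Confirm numerically:
  x=-9.693: |R|=0.98741 <1
  x=-8.208: |R|=0.91632 <1
  x=-7.007: |R|=0.84259 <1
  x=-4.053: |R|=0.54624 <1
  x=-10.461: |R|=1.01778 >1
  x=-10.266: |R|=1.01042 >1
So |R|<1 on (-10.0000, 0).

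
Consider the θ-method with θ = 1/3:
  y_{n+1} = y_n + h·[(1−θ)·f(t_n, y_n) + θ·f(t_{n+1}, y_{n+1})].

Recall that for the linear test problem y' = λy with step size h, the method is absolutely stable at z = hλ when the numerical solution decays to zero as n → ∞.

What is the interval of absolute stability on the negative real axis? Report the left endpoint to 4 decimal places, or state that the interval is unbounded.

z∈(-6.0000,0).

Test eqn y'=λy, z=hλ:
  y_{n+1} = y_n + z·[2/3·y_n + 1/3·y_{n+1}] ⇒ (1 − 1/3z)y_{n+1} = (1 + 2/3z)y_n
  R(z) = (1 + 2/3z)/(1 − 1/3z).

Find x<0 with |R(x)|<1.
x=-1.21: |R|=0.1378
R=−1: 1+2/3x = −1+1/3x ⇒ -1/3x=2 ⇒ x=2/(-1/3)=-6.0000
Confirm numerically:
  x=-5.156: |R|=0.89652 <1
  x=-4.524: |R|=0.80383 <1
  x=-2.924: |R|=0.48076 <1
  x=-2.836: |R|=0.45785 <1
  x=-6.586: |R|=1.06113 >1
  x=-6.550: |R|=1.05759 >1
  x=-6.238: |R|=1.02576 >1
So |R|<1 on (-6.0000, 0).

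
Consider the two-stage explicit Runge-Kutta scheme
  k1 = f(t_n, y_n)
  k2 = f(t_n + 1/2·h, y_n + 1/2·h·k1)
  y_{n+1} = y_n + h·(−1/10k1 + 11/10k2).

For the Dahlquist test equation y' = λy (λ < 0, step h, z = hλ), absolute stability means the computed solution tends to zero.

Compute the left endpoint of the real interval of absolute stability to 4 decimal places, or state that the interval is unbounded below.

With y'=λy (z=hλ):
  k1=λy_n ⇒ h·k1=z·y_n;  k2=λ(1+1/2z)y_n ⇒ h·k2=z(1+1/2z)y_n
  y_{n+1}/y_n = 1 − 1/10z + 11/10z(1+1/2z) = 1 + z + 11/20z²
  R(z) = 1 + z + 11/20z².

Boundary: |R(x)|=1, x<0.
x=-0.52: |R|=0.6287
R=1: x+11/20x²=0 ⇒ x=−20/11=-1.8182; min R=1−1/(4·11/20)=0.5455>−1
Confirm numerically:
  x=-1.649: |R|=0.84656 <1
  x=-1.357: |R|=0.65580 <1
  x=-1.117: |R|=0.56923 <1
  x=-2.218: |R|=1.48774 >1
  x=-1.966: |R|=1.15984 >1
Interval (-1.8182, 0).

left endpoint -1.8182.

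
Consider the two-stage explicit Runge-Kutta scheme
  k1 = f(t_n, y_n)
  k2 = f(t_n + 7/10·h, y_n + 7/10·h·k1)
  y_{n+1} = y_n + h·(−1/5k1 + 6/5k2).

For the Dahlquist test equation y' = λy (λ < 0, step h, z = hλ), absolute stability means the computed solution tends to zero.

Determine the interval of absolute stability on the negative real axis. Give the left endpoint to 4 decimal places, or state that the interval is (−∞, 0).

(-1.1905, 0).

On y'=λy, z=hλ:
  k1=λy_n ⇒ h·k1=z·y_n;  k2=λ(1+7/10z)y_n ⇒ h·k2=z(1+7/10z)y_n
  y_{n+1}/y_n = 1 − 1/5z + 6/5z(1+7/10z) = 1 + z + 21/25z²
  Hence R(z) = 1 + z + 21/25z².

Need |R(x)|<1, x<0.
x=-0.95: |R|=0.8081
R=1: x+21/25x²=0 ⇒ x=−25/21=-1.1905; min R=1−1/(4·21/25)=0.7024>−1
Confirm numerically:
  x=-0.916: |R|=0.78881 <1
  x=-0.555: |R|=0.70374 <1
  x=-0.550: |R|=0.70410 <1
  x=-1.482: |R|=1.36291 >1
  x=-1.286: |R|=1.10319 >1
So |R|<1 on (-1.1905, 0).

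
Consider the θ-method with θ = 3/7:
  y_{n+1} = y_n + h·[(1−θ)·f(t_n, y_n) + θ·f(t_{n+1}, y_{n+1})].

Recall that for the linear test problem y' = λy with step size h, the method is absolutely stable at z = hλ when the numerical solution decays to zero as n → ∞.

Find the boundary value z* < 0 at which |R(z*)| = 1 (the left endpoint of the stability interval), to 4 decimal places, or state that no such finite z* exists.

Set f=λy, z=hλ:
  y_{n+1} = y_n + z·[4/7·y_n + 3/7·y_{n+1}] ⇒ (1 − 3/7z)y_{n+1} = (1 + 4/7z)y_n
  so R(z) = (1 + 4/7z)/(1 − 3/7z).

Boundary: |R(x)|=1, x<0.
x=-1.74: |R|=0.0033
R=−1: 1+4/7x = −1+3/7x ⇒ -1/7x=2 ⇒ x=2/(-1/7)=-14.0000
Confirm numerically:
  x=-13.501: |R|=0.98950 <1
  x=-12.661: |R|=0.97023 <1
  x=-8.212: |R|=0.81704 <1
  x=-6.780: |R|=0.73592 <1
  x=-14.323: |R|=1.00646 >1
  x=-14.289: |R|=1.00580 >1
So |R|<1 on (-14.0000, 0).

z* = -14.0000.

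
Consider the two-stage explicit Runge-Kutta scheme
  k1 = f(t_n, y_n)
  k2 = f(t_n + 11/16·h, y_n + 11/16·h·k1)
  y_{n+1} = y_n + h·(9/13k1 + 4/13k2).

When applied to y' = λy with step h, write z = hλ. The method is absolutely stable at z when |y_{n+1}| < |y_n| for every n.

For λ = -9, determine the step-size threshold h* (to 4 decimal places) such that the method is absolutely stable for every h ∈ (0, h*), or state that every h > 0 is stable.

(-4.7273,0); λ=-9 ⇒ h* = (52/11)/9 = 0.5253.

With y'=λy (z=hλ):
  k1=λy_n ⇒ h·k1=z·y_n;  k2=λ(1+11/16z)y_n ⇒ h·k2=z(1+11/16z)y_n
  y_{n+1}/y_n = 1 + 9/13z + 4/13z(1+11/16z) = 1 + z + 11/52z²
  ⇒ R(z) = 1 + z + 11/52z².

Solve |R(x)|<1 on ℝ⁻.
x=-0.75: |R|=0.3690
R=1: x+11/52x²=0 ⇒ x=−52/11=-4.7273; min R=1−1/(4·11/52)=-0.1818>−1
Confirm numerically:
  x=-4.284: |R|=0.59829 <1
  x=-4.030: |R|=0.40558 <1
  x=-3.378: |R|=0.03584 <1
  x=-2.339: |R|=0.18169 <1
  x=-5.194: |R|=1.51281 >1
  x=-5.158: |R|=1.46997 >1
Interval (-4.7273, 0).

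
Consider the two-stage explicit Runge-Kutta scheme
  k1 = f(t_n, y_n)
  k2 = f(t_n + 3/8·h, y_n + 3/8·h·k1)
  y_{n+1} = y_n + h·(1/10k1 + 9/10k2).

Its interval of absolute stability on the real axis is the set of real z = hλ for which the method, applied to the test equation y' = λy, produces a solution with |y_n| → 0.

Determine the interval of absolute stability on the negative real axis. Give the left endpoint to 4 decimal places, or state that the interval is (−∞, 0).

With y'=λy (z=hλ):
  k1=λy_n ⇒ h·k1=z·y_n;  k2=λ(1+3/8z)y_n ⇒ h·k2=z(1+3/8z)y_n
  y_{n+1}/y_n = 1 + 1/10z + 9/10z(1+3/8z) = 1 + z + 27/80z²
  so R(z) = 1 + z + 27/80z².

Need |R(x)|<1, x<0.
x=-0.38: |R|=0.6687
R=1: x+27/80x²=0 ⇒ x=−80/27=-2.9630; min R=1−1/(4·27/80)=0.2593>−1
Confirm numerically:
  x=-2.212: |R|=0.43937 <1
  x=-2.134: |R|=0.40296 <1
  x=-1.556: |R|=0.26113 <1
  x=-1.362: |R|=0.26408 <1
  x=-3.378: |R|=1.47317 >1
  x=-3.155: |R|=1.20448 >1
Interval (-2.9630, 0).

(-2.9630, 0).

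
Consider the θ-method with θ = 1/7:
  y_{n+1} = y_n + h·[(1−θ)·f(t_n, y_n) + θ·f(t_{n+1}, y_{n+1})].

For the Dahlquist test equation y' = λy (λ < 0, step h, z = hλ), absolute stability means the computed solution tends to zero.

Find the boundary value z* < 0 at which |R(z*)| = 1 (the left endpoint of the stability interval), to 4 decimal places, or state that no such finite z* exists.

Set f=λy, z=hλ:
  y_{n+1} = y_n + z·[6/7·y_n + 1/7·y_{n+1}] ⇒ (1 − 1/7z)y_{n+1} = (1 + 6/7z)y_n
  R(z) = (1 + 6/7z)/(1 − 1/7z).

Solve |R(x)|<1 on ℝ⁻.
x=-1.74: |R|=0.3936
R=−1: 1+6/7x = −1+1/7x ⇒ -5/7x=2 ⇒ x=2/(-5/7)=-2.8000
Confirm numerically:
  x=-2.747: |R|=0.97281 <1
  x=-1.723: |R|=0.38267 <1
  x=-1.423: |R|=0.18260 <1
  x=-1.282: |R|=0.08355 <1
  x=-3.062: |R|=1.13019 >1
  x=-2.929: |R|=1.06496 >1
Stable set (-2.8000, 0).

left endpoint -2.8000.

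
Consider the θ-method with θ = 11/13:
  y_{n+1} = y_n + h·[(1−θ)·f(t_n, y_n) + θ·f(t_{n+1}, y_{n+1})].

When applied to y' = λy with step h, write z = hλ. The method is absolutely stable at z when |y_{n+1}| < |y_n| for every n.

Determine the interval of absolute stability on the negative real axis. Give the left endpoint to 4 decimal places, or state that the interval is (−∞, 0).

interval (−∞, 0).

On y'=λy, z=hλ:
  y_{n+1} = y_n + z·[2/13·y_n + 11/13·y_{n+1}] ⇒ (1 − 11/13z)y_{n+1} = (1 + 2/13z)y_n
  R(z) = (1 + 2/13z)/(1 − 11/13z).

Find x<0 with |R(x)|<1.
x=-1.27: |R|=0.3878
x=-2: |R|=0.2571
x=-10: |R|=0.0569
x=-100: |R|=0.1680
θ=11/13≥1/2 ⇒ |1+2/13x|<|1−11/13x| ∀x<0 ⇒ interval (−∞,0).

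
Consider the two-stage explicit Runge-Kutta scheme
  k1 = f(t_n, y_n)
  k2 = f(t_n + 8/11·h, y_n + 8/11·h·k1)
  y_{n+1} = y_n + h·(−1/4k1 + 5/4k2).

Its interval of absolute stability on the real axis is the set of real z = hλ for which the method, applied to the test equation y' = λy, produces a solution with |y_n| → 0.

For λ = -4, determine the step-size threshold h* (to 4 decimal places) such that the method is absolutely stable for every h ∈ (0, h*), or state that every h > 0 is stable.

(-1.1000,0); λ=-4 ⇒ h* = (11/10)/4 = 0.2750.

Test eqn y'=λy, z=hλ:
  k1=λy_n ⇒ h·k1=z·y_n;  k2=λ(1+8/11z)y_n ⇒ h·k2=z(1+8/11z)y_n
  y_{n+1}/y_n = 1 − 1/4z + 5/4z(1+8/11z) = 1 + z + 10/11z²
  R(z) = 1 + z + 10/11z².

Boundary: |R(x)|=1, x<0.
x=-0.47: |R|=0.7308
R=1: x+10/11x²=0 ⇒ x=−11/10=-1.1000; min R=1−1/(4·10/11)=0.7250>−1
Confirm numerically:
  x=-1.013: |R|=0.91988 <1
  x=-0.869: |R|=0.81751 <1
  x=-0.605: |R|=0.72775 <1
  x=-0.520: |R|=0.72582 <1
  x=-1.630: |R|=1.78536 >1
  x=-1.628: |R|=1.78144 >1
So |R|<1 on (-1.1000, 0).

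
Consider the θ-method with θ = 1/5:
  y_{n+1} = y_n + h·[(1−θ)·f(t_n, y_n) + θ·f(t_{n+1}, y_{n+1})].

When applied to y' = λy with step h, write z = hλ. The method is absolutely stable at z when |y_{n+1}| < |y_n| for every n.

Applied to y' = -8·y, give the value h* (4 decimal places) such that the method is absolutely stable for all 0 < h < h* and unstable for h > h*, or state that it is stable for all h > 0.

(-3.3333,0); λ=-8 ⇒ h* = (10/3)/8 = 0.4167.

Set f=λy, z=hλ:
  y_{n+1} = y_n + z·[4/5·y_n + 1/5·y_{n+1}] ⇒ (1 − 1/5z)y_{n+1} = (1 + 4/5z)y_n
  so R(z) = (1 + 4/5z)/(1 − 1/5z).

Boundary: |R(x)|=1, x<0.
x=-0.78: |R|=0.3253
R=−1: 1+4/5x = −1+1/5x ⇒ -3/5x=2 ⇒ x=2/(-3/5)=-3.3333
Confirm numerically:
  x=-3.272: |R|=0.97776 <1
  x=-2.489: |R|=0.66177 <1
  x=-2.357: |R|=0.60188 <1
  x=-3.870: |R|=1.18151 >1
  x=-3.539: |R|=1.07226 >1
  x=-3.380: |R|=1.01671 >1
So |R|<1 on (-3.3333, 0).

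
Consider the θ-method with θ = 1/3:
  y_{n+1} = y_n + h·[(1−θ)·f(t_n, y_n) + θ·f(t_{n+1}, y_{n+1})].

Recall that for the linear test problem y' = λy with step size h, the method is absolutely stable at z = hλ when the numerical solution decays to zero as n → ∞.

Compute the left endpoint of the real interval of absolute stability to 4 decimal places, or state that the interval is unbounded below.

z* = -6.0000.

With y'=λy (z=hλ):
  y_{n+1} = y_n + z·[2/3·y_n + 1/3·y_{n+1}] ⇒ (1 − 1/3z)y_{n+1} = (1 + 2/3z)y_n
  R(z) = (1 + 2/3z)/(1 − 1/3z).

Solve |R(x)|<1 on ℝ⁻.
x=-0.47: |R|=0.5937
R=−1: 1+2/3x = −1+1/3x ⇒ -1/3x=2 ⇒ x=2/(-1/3)=-6.0000
Confirm numerically:
  x=-4.321: |R|=0.77066 <1
  x=-4.041: |R|=0.72177 <1
  x=-3.876: |R|=0.69110 <1
  x=-3.384: |R|=0.59023 <1
  x=-6.387: |R|=1.04123 >1
  x=-6.287: |R|=1.03090 >1
Interval (-6.0000, 0).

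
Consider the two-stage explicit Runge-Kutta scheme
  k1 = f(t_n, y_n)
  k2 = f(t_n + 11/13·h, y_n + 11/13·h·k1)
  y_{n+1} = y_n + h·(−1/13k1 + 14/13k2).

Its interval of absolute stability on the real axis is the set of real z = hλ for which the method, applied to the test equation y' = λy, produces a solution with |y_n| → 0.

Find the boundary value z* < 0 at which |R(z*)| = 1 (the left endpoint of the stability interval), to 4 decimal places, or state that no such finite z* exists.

z* = -1.0974.

On y'=λy, z=hλ:
  k1=λy_n ⇒ h·k1=z·y_n;  k2=λ(1+11/13z)y_n ⇒ h·k2=z(1+11/13z)y_n
  y_{n+1}/y_n = 1 − 1/13z + 14/13z(1+11/13z) = 1 + z + 154/169z²
  R(z) = 1 + z + 154/169z².

Solve |R(x)|<1 on ℝ⁻.
x=-0.58: |R|=0.7265
R=1: x+154/169x²=0 ⇒ x=−169/154=-1.0974; min R=1−1/(4·154/169)=0.7256>−1
Confirm numerically:
  x=-1.037: |R|=0.94292 <1
  x=-0.967: |R|=0.88509 <1
  x=-0.744: |R|=0.76041 <1
  x=-0.602: |R|=0.72824 <1
  x=-1.539: |R|=1.61930 >1
  x=-1.276: |R|=1.20766 >1
  x=-1.149: |R|=1.05402 >1
Stable set (-1.0974, 0).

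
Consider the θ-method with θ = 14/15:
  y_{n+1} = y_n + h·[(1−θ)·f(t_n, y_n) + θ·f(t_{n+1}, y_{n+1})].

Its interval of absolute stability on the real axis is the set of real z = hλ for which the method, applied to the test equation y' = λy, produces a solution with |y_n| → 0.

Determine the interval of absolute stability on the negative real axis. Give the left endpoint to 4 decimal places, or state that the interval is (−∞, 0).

On y'=λy, z=hλ:
  y_{n+1} = y_n + z·[1/15·y_n + 14/15·y_{n+1}] ⇒ (1 − 14/15z)y_{n+1} = (1 + 1/15z)y_n
  ⇒ R(z) = (1 + 1/15z)/(1 − 14/15z).

Need |R(x)|<1, x<0.
x=-0.73: |R|=0.5658
x=-2: |R|=0.3023
x=-10: |R|=0.0323
x=-100: |R|=0.0601
θ=14/15≥1/2 ⇒ |1+1/15x|<|1−14/15x| ∀x<0 ⇒ stable on all of ℝ⁻.

interval (−∞, 0).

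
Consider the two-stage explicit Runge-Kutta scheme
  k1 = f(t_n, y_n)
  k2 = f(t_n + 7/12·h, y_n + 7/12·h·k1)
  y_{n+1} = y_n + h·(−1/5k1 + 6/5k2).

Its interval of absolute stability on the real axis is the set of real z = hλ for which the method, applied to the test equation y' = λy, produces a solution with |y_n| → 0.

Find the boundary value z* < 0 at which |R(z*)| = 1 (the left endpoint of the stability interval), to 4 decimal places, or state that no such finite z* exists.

Test eqn y'=λy, z=hλ:
  k1=λy_n ⇒ h·k1=z·y_n;  k2=λ(1+7/12z)y_n ⇒ h·k2=z(1+7/12z)y_n
  y_{n+1}/y_n = 1 − 1/5z + 6/5z(1+7/12z) = 1 + z + 7/10z²
  R(z) = 1 + z + 7/10z².

Boundary: |R(x)|=1, x<0.
x=-0.44: |R|=0.6955
R=1: x+7/10x²=0 ⇒ x=−10/7=-1.4286; min R=1−1/(4·7/10)=0.6429>−1
Confirm numerically:
  x=-1.317: |R|=0.89714 <1
  x=-1.260: |R|=0.85132 <1
  x=-1.027: |R|=0.71131 <1
  x=-0.792: |R|=0.64708 <1
  x=-1.801: |R|=1.46952 >1
  x=-1.577: |R|=1.16385 >1
  x=-1.481: |R|=1.05435 >1
Stable set (-1.4286, 0).

z* = -1.4286.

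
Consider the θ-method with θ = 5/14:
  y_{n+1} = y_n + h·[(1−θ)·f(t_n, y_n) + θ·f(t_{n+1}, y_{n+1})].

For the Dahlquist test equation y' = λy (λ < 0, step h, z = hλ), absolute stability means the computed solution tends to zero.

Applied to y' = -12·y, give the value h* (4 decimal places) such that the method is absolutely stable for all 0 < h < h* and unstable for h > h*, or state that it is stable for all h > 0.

With y'=λy (z=hλ):
  y_{n+1} = y_n + z·[9/14·y_n + 5/14·y_{n+1}] ⇒ (1 − 5/14z)y_{n+1} = (1 + 9/14z)y_n
  R(z) = (1 + 9/14z)/(1 − 5/14z).

Solve |R(x)|<1 on ℝ⁻.
x=-1.31: |R|=0.1075
R=−1: 1+9/14x = −1+5/14x ⇒ -2/7x=2 ⇒ x=2/(-2/7)=-7.0000
Confirm numerically:
  x=-5.968: |R|=0.90584 <1
  x=-4.883: |R|=0.77957 <1
  x=-4.636: |R|=0.74567 <1
  x=-3.387: |R|=0.53283 <1
  x=-7.585: |R|=1.04506 >1
  x=-7.427: |R|=1.03340 >1
  x=-7.075: |R|=1.00608 >1
Interval (-7.0000, 0).

(-7.0000,0); λ=-12 ⇒ h* = (7)/12 = 0.5833.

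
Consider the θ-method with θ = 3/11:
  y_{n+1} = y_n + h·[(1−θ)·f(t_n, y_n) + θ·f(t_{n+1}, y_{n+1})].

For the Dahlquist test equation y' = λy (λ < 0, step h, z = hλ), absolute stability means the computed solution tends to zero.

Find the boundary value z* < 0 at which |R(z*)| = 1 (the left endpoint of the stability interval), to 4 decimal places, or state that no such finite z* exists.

With y'=λy (z=hλ):
  y_{n+1} = y_n + z·[8/11·y_n + 3/11·y_{n+1}] ⇒ (1 − 3/11z)y_{n+1} = (1 + 8/11z)y_n
  Hence R(z) = (1 + 8/11z)/(1 − 3/11z).

Need |R(x)|<1, x<0.
x=-1.71: |R|=0.1662
R=−1: 1+8/11x = −1+3/11x ⇒ -5/11x=2 ⇒ x=2/(-5/11)=-4.4000
Confirm numerically:
  x=-3.523: |R|=0.79670 <1
  x=-3.020: |R|=0.65603 <1
  x=-2.826: |R|=0.59595 <1
  x=-2.786: |R|=0.58312 <1
  x=-4.844: |R|=1.08695 >1
  x=-4.494: |R|=1.01920 >1
Interval (-4.4000, 0).

z* = -4.4000.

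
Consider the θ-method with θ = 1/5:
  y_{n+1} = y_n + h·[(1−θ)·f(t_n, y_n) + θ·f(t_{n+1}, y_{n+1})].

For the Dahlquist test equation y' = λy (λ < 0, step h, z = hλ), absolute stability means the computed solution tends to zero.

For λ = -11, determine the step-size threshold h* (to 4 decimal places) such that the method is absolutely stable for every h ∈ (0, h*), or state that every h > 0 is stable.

Set f=λy, z=hλ:
  y_{n+1} = y_n + z·[4/5·y_n + 1/5·y_{n+1}] ⇒ (1 − 1/5z)y_{n+1} = (1 + 4/5z)y_n
  R(z) = (1 + 4/5z)/(1 − 1/5z).

Need |R(x)|<1, x<0.
x=-1.55: |R|=0.1832
R=−1: 1+4/5x = −1+1/5x ⇒ -3/5x=2 ⇒ x=2/(-3/5)=-3.3333
Confirm numerically:
  x=-3.022: |R|=0.88357 <1
  x=-2.172: |R|=0.51422 <1
  x=-2.156: |R|=0.50643 <1
  x=-3.587: |R|=1.08862 >1
  x=-3.486: |R|=1.05397 >1
So |R|<1 on (-3.3333, 0).

(-3.3333,0); λ=-11 ⇒ h* = (10/3)/11 = 0.3030.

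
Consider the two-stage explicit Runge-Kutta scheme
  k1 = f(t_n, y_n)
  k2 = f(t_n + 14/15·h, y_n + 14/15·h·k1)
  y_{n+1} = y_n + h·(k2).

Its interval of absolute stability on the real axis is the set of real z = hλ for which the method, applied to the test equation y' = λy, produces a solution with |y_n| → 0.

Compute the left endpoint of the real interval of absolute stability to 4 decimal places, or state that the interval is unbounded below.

On y'=λy, z=hλ:
  k1=λy_n ⇒ h·k1=z·y_n;  k2=λ(1+14/15z)y_n ⇒ h·k2=z(1+14/15z)y_n
  y_{n+1}/y_n = 1 + z(1+14/15z) = 1 + z + 14/15z²
  R(z) = 1 + z + 14/15z².

Solve |R(x)|<1 on ℝ⁻.
x=-0.57: |R|=0.7332
R=1: x+14/15x²=0 ⇒ x=−15/14=-1.0714; min R=1−1/(4·14/15)=0.7321>−1
Confirm numerically:
  x=-1.039: |R|=0.96855 <1
  x=-0.906: |R|=0.86011 <1
  x=-0.624: |R|=0.73942 <1
  x=-0.526: |R|=0.73223 <1
  x=-1.627: |R|=1.84365 >1
  x=-1.560: |R|=1.71136 >1
Stable set (-1.0714, 0).

left endpoint -1.0714.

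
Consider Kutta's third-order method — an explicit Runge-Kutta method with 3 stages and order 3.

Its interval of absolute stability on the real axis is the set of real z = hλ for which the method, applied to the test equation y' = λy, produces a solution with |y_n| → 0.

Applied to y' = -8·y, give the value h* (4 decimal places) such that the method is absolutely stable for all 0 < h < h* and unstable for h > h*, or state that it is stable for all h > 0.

On y'=λy, z=hλ:
  order 3, 3-stage ⇒ R(z)=1+z+z^2/2+z^3/6
  (e.g. R(-0.46)=0.62958, |R|=0.62958)

Boundary: |R(x)|=1, x<0.
x=-0.46: |R|=0.6296
|R(-2.51)|=0.9955 |R(-1.65)|=0.0374
Bisect:
  x_lo=-3.2972 |R|=2.8358  x_hi=-0.2768 |R|=0.7580
  mid=-1.78702 |R|=0.14142 →hi
  mid=-2.54213 |R|=1.04896 →lo
  mid=-2.16457 |R|=0.51219 →hi
  mid=-2.35335 |R|=0.75646 →hi
  mid=-2.44774 |R|=0.89626 →hi
  mid=-2.49493 |R|=0.97095 →hi
  mid=-2.51853 |R|=1.00953 →lo
  mid=-2.50673 |R|=0.99014 →hi
  mid=-2.51263 |R|=0.99981 →hi
  mid=-2.51558 |R|=1.00466 →lo
  ...
  [-2.51281,-2.51263] ⇒ x*=-2.5127
Interval (-2.5127, 0).

(-2.5127,0); λ=-8 ⇒ h* = 0.3141.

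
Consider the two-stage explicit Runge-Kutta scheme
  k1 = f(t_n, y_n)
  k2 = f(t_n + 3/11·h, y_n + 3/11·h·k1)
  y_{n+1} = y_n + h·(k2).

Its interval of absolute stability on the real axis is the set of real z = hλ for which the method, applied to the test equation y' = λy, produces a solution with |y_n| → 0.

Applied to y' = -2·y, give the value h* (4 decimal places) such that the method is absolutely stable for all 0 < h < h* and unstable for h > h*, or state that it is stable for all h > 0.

On y'=λy, z=hλ:
  k1=λy_n ⇒ h·k1=z·y_n;  k2=λ(1+3/11z)y_n ⇒ h·k2=z(1+3/11z)y_n
  y_{n+1}/y_n = 1 + z(1+3/11z) = 1 + z + 3/11z²
  ⇒ R(z) = 1 + z + 3/11z².

Need |R(x)|<1, x<0.
x=-1.49: |R|=0.1155
R=1: x+3/11x²=0 ⇒ x=−11/3=-3.6667; min R=1−1/(4·3/11)=0.0833>−1
Confirm numerically:
  x=-3.525: |R|=0.86381 <1
  x=-2.778: |R|=0.32671 <1
  x=-2.322: |R|=0.14846 <1
  x=-4.064: |R|=1.44039 >1
  x=-4.053: |R|=1.42704 >1
So |R|<1 on (-3.6667, 0).

(-3.6667,0); λ=-2 ⇒ h* = (11/3)/2 = 1.8333.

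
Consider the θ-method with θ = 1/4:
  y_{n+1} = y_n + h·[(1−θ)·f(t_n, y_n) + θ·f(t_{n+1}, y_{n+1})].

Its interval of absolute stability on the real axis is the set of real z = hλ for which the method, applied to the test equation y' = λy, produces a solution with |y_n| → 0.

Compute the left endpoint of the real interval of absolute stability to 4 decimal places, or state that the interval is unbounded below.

On y'=λy, z=hλ:
  y_{n+1} = y_n + z·[3/4·y_n + 1/4·y_{n+1}] ⇒ (1 − 1/4z)y_{n+1} = (1 + 3/4z)y_n
  ⇒ R(z) = (1 + 3/4z)/(1 − 1/4z).

Find x<0 with |R(x)|<1.
x=-1.15: |R|=0.1068
R=−1: 1+3/4x = −1+1/4x ⇒ -1/2x=2 ⇒ x=2/(-1/2)=-4.0000
Confirm numerically:
  x=-2.748: |R|=0.62893 <1
  x=-2.306: |R|=0.46273 <1
  x=-1.874: |R|=0.27613 <1
  x=-4.367: |R|=1.08773 >1
  x=-4.245: |R|=1.05943 >1
Stable set (-4.0000, 0).

left endpoint -4.0000.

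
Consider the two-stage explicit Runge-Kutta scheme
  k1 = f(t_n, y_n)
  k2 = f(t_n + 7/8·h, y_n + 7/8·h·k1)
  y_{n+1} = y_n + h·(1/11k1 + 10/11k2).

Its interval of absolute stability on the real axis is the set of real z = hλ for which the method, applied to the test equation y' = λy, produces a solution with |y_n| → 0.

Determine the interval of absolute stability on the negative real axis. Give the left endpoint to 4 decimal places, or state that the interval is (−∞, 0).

(-1.2571, 0).

With y'=λy (z=hλ):
  k1=λy_n ⇒ h·k1=z·y_n;  k2=λ(1+7/8z)y_n ⇒ h·k2=z(1+7/8z)y_n
  y_{n+1}/y_n = 1 + 1/11z + 10/11z(1+7/8z) = 1 + z + 35/44z²
  so R(z) = 1 + z + 35/44z².

Solve |R(x)|<1 on ℝ⁻.
x=-0.37: |R|=0.7389
R=1: x+35/44x²=0 ⇒ x=−44/35=-1.2571; min R=1−1/(4·35/44)=0.6857>−1
Confirm numerically:
  x=-1.020: |R|=0.80759 <1
  x=-0.966: |R|=0.77628 <1
  x=-0.882: |R|=0.73680 <1
  x=-0.771: |R|=0.70185 <1
  x=-1.814: |R|=1.80352 >1
  x=-1.697: |R|=1.59376 >1
  x=-1.443: |R|=1.21333 >1
Interval (-1.2571, 0).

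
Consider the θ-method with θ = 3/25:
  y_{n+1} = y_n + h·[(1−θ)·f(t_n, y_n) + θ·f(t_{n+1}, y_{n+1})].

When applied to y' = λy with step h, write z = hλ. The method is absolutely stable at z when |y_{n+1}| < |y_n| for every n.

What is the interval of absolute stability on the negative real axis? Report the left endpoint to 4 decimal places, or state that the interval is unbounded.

z∈(-2.6316,0).

Set f=λy, z=hλ:
  y_{n+1} = y_n + z·[22/25·y_n + 3/25·y_{n+1}] ⇒ (1 − 3/25z)y_{n+1} = (1 + 22/25z)y_n
  so R(z) = (1 + 22/25z)/(1 − 3/25z).

Need |R(x)|<1, x<0.
x=-1.03: |R|=0.0833
R=−1: 1+22/25x = −1+3/25x ⇒ -19/25x=2 ⇒ x=2/(-19/25)=-2.6316
Confirm numerically:
  x=-2.062: |R|=0.65299 <1
  x=-2.055: |R|=0.64848 <1
  x=-1.822: |R|=0.49511 <1
  x=-3.141: |R|=1.28118 >1
  x=-2.982: |R|=1.19614 >1
So |R|<1 on (-2.6316, 0).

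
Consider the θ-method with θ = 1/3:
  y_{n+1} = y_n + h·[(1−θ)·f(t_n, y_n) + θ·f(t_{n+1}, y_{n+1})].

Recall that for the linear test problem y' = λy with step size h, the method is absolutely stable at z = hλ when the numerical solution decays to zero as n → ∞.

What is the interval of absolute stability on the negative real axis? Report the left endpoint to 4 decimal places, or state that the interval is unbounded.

(-6.0000, 0).

On y'=λy, z=hλ:
  y_{n+1} = y_n + z·[2/3·y_n + 1/3·y_{n+1}] ⇒ (1 − 1/3z)y_{n+1} = (1 + 2/3z)y_n
  ⇒ R(z) = (1 + 2/3z)/(1 − 1/3z).

Find x<0 with |R(x)|<1.
x=-0.79: |R|=0.3747
R=−1: 1+2/3x = −1+1/3x ⇒ -1/3x=2 ⇒ x=2/(-1/3)=-6.0000
Confirm numerically:
  x=-5.411: |R|=0.92997 <1
  x=-4.730: |R|=0.83571 <1
  x=-3.188: |R|=0.54557 <1
  x=-6.365: |R|=1.03897 >1
  x=-6.287: |R|=1.03090 >1
So |R|<1 on (-6.0000, 0).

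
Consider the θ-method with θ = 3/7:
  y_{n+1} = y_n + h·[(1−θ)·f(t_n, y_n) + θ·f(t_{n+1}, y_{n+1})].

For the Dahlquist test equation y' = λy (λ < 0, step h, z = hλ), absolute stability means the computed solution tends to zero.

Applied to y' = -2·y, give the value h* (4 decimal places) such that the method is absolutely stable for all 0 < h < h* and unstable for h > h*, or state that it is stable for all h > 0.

(-14.0000,0); λ=-2 ⇒ h* = (14)/2 = 7.0000.

On y'=λy, z=hλ:
  y_{n+1} = y_n + z·[4/7·y_n + 3/7·y_{n+1}] ⇒ (1 − 3/7z)y_{n+1} = (1 + 4/7z)y_n
  Hence R(z) = (1 + 4/7z)/(1 − 3/7z).

Boundary: |R(x)|=1, x<0.
x=-0.74: |R|=0.4382
R=−1: 1+4/7x = −1+3/7x ⇒ -1/7x=2 ⇒ x=2/(-1/7)=-14.0000
Confirm numerically:
  x=-13.147: |R|=0.98163 <1
  x=-12.596: |R|=0.96865 <1
  x=-10.674: |R|=0.91477 <1
  x=-10.169: |R|=0.89786 <1
  x=-14.309: |R|=1.00619 >1
  x=-14.183: |R|=1.00369 >1
Interval (-14.0000, 0).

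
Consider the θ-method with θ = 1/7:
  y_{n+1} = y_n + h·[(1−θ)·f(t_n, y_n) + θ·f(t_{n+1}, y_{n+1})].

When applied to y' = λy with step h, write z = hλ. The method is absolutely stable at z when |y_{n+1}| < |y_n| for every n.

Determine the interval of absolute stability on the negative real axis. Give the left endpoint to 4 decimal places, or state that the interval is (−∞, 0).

z∈(-2.8000,0).

With y'=λy (z=hλ):
  y_{n+1} = y_n + z·[6/7·y_n + 1/7·y_{n+1}] ⇒ (1 − 1/7z)y_{n+1} = (1 + 6/7z)y_n
  ⇒ R(z) = (1 + 6/7z)/(1 − 1/7z).

Solve |R(x)|<1 on ℝ⁻.
x=-0.73: |R|=0.3389
R=−1: 1+6/7x = −1+1/7x ⇒ -5/7x=2 ⇒ x=2/(-5/7)=-2.8000
Confirm numerically:
  x=-2.644: |R|=0.91912 <1
  x=-2.250: |R|=0.70270 <1
  x=-2.153: |R|=0.64656 <1
  x=-1.201: |R|=0.02512 <1
  x=-3.272: |R|=1.22975 >1
  x=-3.239: |R|=1.21438 >1
  x=-3.098: |R|=1.14755 >1
Interval (-2.8000, 0).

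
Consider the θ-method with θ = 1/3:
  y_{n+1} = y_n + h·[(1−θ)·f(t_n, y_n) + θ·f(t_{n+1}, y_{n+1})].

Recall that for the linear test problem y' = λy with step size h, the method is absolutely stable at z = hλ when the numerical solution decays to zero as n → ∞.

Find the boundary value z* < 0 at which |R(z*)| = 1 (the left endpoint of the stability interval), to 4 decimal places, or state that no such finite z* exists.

z* = -6.0000.

Test eqn y'=λy, z=hλ:
  y_{n+1} = y_n + z·[2/3·y_n + 1/3·y_{n+1}] ⇒ (1 − 1/3z)y_{n+1} = (1 + 2/3z)y_n
  ⇒ R(z) = (1 + 2/3z)/(1 − 1/3z).

Find x<0 with |R(x)|<1.
x=-1.31: |R|=0.0882
R=−1: 1+2/3x = −1+1/3x ⇒ -1/3x=2 ⇒ x=2/(-1/3)=-6.0000
Confirm numerically:
  x=-5.125: |R|=0.89231 <1
  x=-5.070: |R|=0.88476 <1
  x=-4.999: |R|=0.87486 <1
  x=-4.821: |R|=0.84925 <1
  x=-6.472: |R|=1.04983 >1
  x=-6.352: |R|=1.03764 >1
So |R|<1 on (-6.0000, 0).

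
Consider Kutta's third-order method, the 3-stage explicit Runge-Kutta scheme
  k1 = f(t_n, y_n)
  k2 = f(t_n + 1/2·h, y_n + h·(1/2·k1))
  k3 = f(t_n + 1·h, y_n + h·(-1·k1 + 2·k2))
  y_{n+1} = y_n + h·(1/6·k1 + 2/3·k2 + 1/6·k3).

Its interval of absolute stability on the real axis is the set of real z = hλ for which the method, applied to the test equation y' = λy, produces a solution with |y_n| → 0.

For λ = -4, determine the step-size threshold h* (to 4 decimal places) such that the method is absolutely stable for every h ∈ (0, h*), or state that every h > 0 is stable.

With y'=λy (z=hλ):
  order 3, 3-stage ⇒ R(z)=1+z+z^2/2+z^3/6
  (e.g. R(-0.42)=0.65585, |R|=0.65585)

Boundary: |R(x)|=1, x<0.
x=-0.42: |R|=0.6559
|R(-2.08)|=0.4166 |R(-1.76)|=0.1198 |R(-0.85)|=0.4089
Bisect:
  x_lo=-3.3598 |R|=3.0366  x_hi=-0.1777 |R|=0.8371
  mid=-1.76875 |R|=0.12676 →hi
  mid=-2.56426 |R|=1.08673 →lo
  mid=-2.16651 |R|=0.51447 →hi
  mid=-2.36538 |R|=0.77360 →hi
  mid=-2.46482 |R|=0.92292 →hi
  mid=-2.51454 |R|=1.00296 →lo
  mid=-2.48968 |R|=0.96248 →hi
  mid=-2.50211 |R|=0.98260 →hi
  ...
  [-2.51279,-2.51260] ⇒ x*=-2.5127
Stable set (-2.5127, 0).

(-2.5127,0); λ=-4 ⇒ h* = 0.6282.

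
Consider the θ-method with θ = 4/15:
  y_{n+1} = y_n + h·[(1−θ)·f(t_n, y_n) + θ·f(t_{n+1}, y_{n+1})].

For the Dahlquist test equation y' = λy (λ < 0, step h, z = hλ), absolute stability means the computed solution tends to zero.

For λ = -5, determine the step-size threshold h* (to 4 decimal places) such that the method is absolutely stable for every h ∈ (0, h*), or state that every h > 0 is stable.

On y'=λy, z=hλ:
  y_{n+1} = y_n + z·[11/15·y_n + 4/15·y_{n+1}] ⇒ (1 − 4/15z)y_{n+1} = (1 + 11/15z)y_n
  ⇒ R(z) = (1 + 11/15z)/(1 − 4/15z).

Solve |R(x)|<1 on ℝ⁻.
x=-0.61: |R|=0.4753
R=−1: 1+11/15x = −1+4/15x ⇒ -7/15x=2 ⇒ x=2/(-7/15)=-4.2857
Confirm numerically:
  x=-2.556: |R|=0.51998 <1
  x=-2.348: |R|=0.44392 <1
  x=-2.088: |R|=0.34121 <1
  x=-4.804: |R|=1.10603 >1
  x=-4.343: |R|=1.01239 >1
Interval (-4.2857, 0).

(-4.2857,0); λ=-5 ⇒ h* = (30/7)/5 = 0.8571.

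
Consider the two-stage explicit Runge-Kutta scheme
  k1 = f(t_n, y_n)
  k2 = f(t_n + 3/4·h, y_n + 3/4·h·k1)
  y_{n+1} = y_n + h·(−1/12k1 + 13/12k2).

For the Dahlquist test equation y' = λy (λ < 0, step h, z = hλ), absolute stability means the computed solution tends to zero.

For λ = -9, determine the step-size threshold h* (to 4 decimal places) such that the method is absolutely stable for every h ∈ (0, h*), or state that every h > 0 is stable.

Test eqn y'=λy, z=hλ:
  k1=λy_n ⇒ h·k1=z·y_n;  k2=λ(1+3/4z)y_n ⇒ h·k2=z(1+3/4z)y_n
  y_{n+1}/y_n = 1 − 1/12z + 13/12z(1+3/4z) = 1 + z + 13/16z²
  Hence R(z) = 1 + z + 13/16z².

Find x<0 with |R(x)|<1.
x=-0.74: |R|=0.7049
R=1: x+13/16x²=0 ⇒ x=−16/13=-1.2308; min R=1−1/(4·13/16)=0.6923>−1
Confirm numerically:
  x=-0.877: |R|=0.74792 <1
  x=-0.842: |R|=0.73403 <1
  x=-0.813: |R|=0.72404 <1
  x=-0.778: |R|=0.71379 <1
  x=-1.460: |R|=1.27192 >1
  x=-1.392: |R|=1.18235 >1
  x=-1.284: |R|=1.05553 >1
Stable set (-1.2308, 0).

(-1.2308,0); λ=-9 ⇒ h* = (16/13)/9 = 0.1368.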